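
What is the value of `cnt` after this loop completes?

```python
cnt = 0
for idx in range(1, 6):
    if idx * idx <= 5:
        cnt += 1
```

Count numbers where idx² ≤ 5
`cnt` takes the values: 0 → 1 → 2

Answer: 2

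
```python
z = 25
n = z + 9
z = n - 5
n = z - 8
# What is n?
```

Trace:
`z = 25` → z = 25
`n = z + 9` → n = 34
`z = n - 5` → z = 29
`n = z - 8` → n = 21
So n = 21

Answer: 21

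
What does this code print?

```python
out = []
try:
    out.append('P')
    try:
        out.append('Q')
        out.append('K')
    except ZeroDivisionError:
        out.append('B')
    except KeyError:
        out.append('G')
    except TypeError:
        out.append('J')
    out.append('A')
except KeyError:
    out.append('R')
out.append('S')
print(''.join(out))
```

Execution trace: 'P' (try body) → 'Q' (inner try body) → 'K' (inner try body, no exception) → 'A' (try body, no exception) → 'S' (after the try/except). Output: PQKAS

Answer: PQKAS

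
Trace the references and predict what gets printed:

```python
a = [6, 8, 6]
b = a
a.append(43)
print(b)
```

Key concept: basic list aliasing.
Step by step:
`a = [6, 8, 6]` → a = [6, 8, 6]
`b = a` → b = [6, 8, 6] (same object as a)
`a.append(43)` → a = [6, 8, 6, 43] (same object as b); b = [6, 8, 6, 43] (same object as a)
`print(b)` → prints [6, 8, 6, 43]

Answer: [6, 8, 6, 43]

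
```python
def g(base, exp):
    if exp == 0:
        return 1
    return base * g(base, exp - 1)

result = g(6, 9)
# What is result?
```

g(6, 9) = 6 * 6 * 6 * 6 * 6 * 6 * 6 * 6 * 6 = 10077696

Answer: 10077696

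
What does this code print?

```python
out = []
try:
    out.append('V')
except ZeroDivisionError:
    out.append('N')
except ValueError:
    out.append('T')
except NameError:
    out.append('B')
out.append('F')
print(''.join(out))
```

Execution trace: 'V' (try body, no exception) → 'F' (after the try/except). Output: VF

Answer: VF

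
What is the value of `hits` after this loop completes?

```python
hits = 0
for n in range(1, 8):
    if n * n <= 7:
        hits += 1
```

Count numbers where n² ≤ 7
`hits` takes the values: 0 → 1 → 2

Answer: 2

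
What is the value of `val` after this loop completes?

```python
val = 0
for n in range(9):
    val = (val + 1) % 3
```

Increment mod 3, 9 times = 0
`val` takes the values: 0 → 1 → 2 → 0 → 1 → 2 → 0 → 1 → 2 → 0

Answer: 0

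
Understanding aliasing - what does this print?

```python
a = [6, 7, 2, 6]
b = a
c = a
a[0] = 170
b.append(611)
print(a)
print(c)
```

Key concept: multiple aliases.
Step by step:
`a = [6, 7, 2, 6]` → a = [6, 7, 2, 6]
`b = a` → b = [6, 7, 2, 6] (same object as a)
`c = a` → c = [6, 7, 2, 6] (same object as a, b)
`a[0] = 170` → a = [170, 7, 2, 6] (same object as b, c); b = [170, 7, 2, 6] (same object as a, c); c = [170, 7, 2, 6] (same object as a, b)
`b.append(611)` → a = [170, 7, 2, 6, 611] (same object as b, c); b = [170, 7, 2, 6, 611] (same object as a, c); c = [170, 7, 2, 6, 611] (same object as a, b)
`print(a)` → prints [170, 7, 2, 6, 611]
`print(c)` → prints [170, 7, 2, 6, 611]

Answer:
[170, 7, 2, 6, 611]
[170, 7, 2, 6, 611]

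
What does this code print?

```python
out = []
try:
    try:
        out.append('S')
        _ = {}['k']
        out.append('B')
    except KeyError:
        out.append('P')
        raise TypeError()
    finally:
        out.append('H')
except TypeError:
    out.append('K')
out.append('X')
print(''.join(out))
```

Execution trace: 'S' (inner try body) → 'P' (inner except KeyError) → 'H' (inner finally) → 'K' (outer except TypeError) → 'X' (after the try/except). Output: SPHKX

Answer: SPHKX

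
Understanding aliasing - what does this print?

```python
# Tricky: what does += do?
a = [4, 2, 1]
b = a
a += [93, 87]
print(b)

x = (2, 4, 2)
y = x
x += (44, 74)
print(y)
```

Key concept: += behavior differs for mutable vs immutable.
Step by step:
`a = [4, 2, 1]` → a = [4, 2, 1]
`b = a` → b = [4, 2, 1] (same object as a)
`a += [93, 87]` → a = [4, 2, 1, 93, 87] (same object as b); b = [4, 2, 1, 93, 87] (same object as a)
`print(b)` → prints [4, 2, 1, 93, 87]
`x = (2, 4, 2)` → x = (2, 4, 2)
`y = x` → y = (2, 4, 2)
`x += (44, 74)` → x = (2, 4, 2, 44, 74)
`print(y)` → prints (2, 4, 2)

Answer:
[4, 2, 1, 93, 87]
(2, 4, 2)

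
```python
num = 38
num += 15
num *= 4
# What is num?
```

Trace:
`num = 38` → num = 38
`num += 15` → num = 53
`num *= 4` → num = 212
So num = 212

Answer: 212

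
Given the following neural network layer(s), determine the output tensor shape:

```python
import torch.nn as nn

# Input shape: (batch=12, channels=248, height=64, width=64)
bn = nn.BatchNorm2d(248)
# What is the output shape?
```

Input: (12, 248, 64, 64) -> Output: (12, 248, 64, 64)

Answer: (12, 248, 64, 64)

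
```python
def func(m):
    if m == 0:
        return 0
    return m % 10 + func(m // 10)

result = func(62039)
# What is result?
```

Sum of digits of 62039: 9 + 3 + 0 + 2 + 6 = 20

Answer: 20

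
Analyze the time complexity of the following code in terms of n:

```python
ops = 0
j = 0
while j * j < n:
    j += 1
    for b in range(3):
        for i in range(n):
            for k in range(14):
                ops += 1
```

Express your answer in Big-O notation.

Each loop level contributes: √n × 1 × n × 1. Multiplying the contributions gives O(n√n).

Answer: O(n√n)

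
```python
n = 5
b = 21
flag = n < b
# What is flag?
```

Trace:
`n = 5` → n = 5
`b = 21` → b = 21
`flag = n < b` → flag = True
So flag = True

Answer: True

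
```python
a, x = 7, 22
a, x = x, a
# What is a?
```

Trace:
`a, x = 7, 22` → a = 7; x = 22
`a, x = x, a` → a = 22; x = 7
So a = 22

Answer: 22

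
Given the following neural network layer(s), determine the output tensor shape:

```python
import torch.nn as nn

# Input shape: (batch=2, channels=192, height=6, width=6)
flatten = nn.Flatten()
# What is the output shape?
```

Input: (2, 192, 6, 6) -> Output: (2, 6912)

Answer: (2, 6912)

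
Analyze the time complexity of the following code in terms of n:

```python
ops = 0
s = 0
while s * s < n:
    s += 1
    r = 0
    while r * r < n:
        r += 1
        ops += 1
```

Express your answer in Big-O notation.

Each loop level contributes: √n × √n. Multiplying the contributions gives O(n).

Answer: O(n)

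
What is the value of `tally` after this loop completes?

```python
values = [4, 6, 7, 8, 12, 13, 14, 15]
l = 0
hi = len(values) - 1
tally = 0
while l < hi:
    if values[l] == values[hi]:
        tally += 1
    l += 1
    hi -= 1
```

Count matching pairs from ends
`tally` takes the values: 0

Answer: 0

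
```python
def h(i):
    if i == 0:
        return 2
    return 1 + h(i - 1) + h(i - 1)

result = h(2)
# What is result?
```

h(i) = 1 + 2·h(i-1), h(0)=2. Closed form: (2+1)·2^2 - 1 = 11.

Answer: 11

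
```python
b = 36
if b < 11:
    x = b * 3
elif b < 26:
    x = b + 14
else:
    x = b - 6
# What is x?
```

Trace:
`b = 36` → b = 36
`if b < 11: ...` → b < 11 is False, b < 26 is False, take else branch → x = 30
So x = 30

Answer: 30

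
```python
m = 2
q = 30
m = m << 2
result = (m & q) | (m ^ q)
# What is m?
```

Trace:
`m = 2` → m = 2
`q = 30` → q = 30
`m = m << 2` → m = 8
`result = (m & q) | (m ^ q)` → result = 30
So m = 8

Answer: 8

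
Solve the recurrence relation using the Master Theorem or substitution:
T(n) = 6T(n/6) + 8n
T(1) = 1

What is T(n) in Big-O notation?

By Master Theorem: a=6, b=6, f(n)=8n. Since log_6(6) = 1 and f(n) = Θ(n^1), Case 2 applies. T(n) = O(n log n).

Answer: O(n log n)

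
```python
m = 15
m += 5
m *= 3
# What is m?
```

Trace:
`m = 15` → m = 15
`m += 5` → m = 20
`m *= 3` → m = 60
So m = 60

Answer: 60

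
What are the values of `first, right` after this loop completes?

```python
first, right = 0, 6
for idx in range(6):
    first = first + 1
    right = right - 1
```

first goes 0→6, right goes 6→0
`first, right` takes the values: (0, 6) → (1, 6) → (1, 5) → (2, 5) → (2, 4) → (3, 4) → (3, 3) → (4, 3) → (4, 2) → (5, 2) → (5, 1) → (6, 1) → (6, 0)

Answer: 6, 0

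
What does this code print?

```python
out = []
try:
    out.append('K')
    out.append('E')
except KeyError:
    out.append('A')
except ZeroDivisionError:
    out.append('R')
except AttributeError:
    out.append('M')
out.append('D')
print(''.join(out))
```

Execution trace: 'K' (try body) → 'E' (try body, no exception) → 'D' (after the try/except). Output: KED

Answer: KED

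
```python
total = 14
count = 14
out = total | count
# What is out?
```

Trace:
`total = 14` → total = 14
`count = 14` → count = 14
`out = total | count` → out = 14
So out = 14

Answer: 14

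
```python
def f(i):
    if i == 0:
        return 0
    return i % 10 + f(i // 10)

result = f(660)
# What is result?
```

Sum of digits of 660: 0 + 6 + 6 = 12

Answer: 12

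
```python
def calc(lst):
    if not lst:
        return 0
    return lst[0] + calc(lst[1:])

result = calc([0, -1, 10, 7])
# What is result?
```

0 + (-1) + 10 + 7 + 0 = 16

Answer: 16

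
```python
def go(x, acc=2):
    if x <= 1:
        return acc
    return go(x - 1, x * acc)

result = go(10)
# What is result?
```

Accumulator trace (n, acc): (10, 2) -> (9, 20) -> (8, 180) -> (7, 1440) -> (6, 10080) -> (5, 60480) -> (4, 302400) -> (3, 1209600) -> (2, 3628800) -> (1, 7257600) -> return 7257600

Answer: 7257600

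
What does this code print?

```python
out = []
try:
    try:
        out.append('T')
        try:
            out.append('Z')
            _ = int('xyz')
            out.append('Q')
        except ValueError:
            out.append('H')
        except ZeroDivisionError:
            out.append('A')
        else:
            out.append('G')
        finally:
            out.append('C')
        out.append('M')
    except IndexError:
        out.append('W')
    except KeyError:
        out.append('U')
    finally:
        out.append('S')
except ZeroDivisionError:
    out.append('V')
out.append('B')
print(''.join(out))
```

Execution trace: 'T' (try body) → 'Z' (inner try body) → 'H' (inner except ValueError) → 'C' (inner finally) → 'M' (try body, no exception) → 'S' (finally) → 'B' (after the try/except). Output: TZHCMSB

Answer: TZHCMSB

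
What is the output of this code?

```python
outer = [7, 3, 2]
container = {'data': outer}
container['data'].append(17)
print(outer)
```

Key concept: dict holds reference to list.
Step by step:
`outer = [7, 3, 2]` → outer = [7, 3, 2]
`container = {'data': outer}` → container = {'data': [7, 3, 2]}
`container['data'].append(17)` → outer = [7, 3, 2, 17]; container = {'data': [7, 3, 2, 17]}
`print(outer)` → prints [7, 3, 2, 17]

Answer: [7, 3, 2, 17]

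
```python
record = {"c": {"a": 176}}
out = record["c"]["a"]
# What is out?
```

Trace:
`record = {"c": {"a": 176}}` → record = {'c': {'a': 176}}
`out = record["c"]["a"]` → out = 176
So out = 176

Answer: 176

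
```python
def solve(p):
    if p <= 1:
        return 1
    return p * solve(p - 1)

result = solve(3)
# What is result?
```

solve(3) = 3 * 2 * 1 = 6

Answer: 6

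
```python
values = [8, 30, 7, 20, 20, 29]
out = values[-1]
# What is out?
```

Trace:
`values = [8, 30, 7, 20, 20, 29]` → values = [8, 30, 7, 20, 20, 29]
`out = values[-1]` → out = 29
So out = 29

Answer: 29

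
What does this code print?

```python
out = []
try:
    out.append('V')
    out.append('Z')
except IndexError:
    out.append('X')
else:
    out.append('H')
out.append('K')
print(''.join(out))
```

Execution trace: 'V' (try body) → 'Z' (try body, no exception) → 'H' (else) → 'K' (after the try/except). Output: VZHK

Answer: VZHK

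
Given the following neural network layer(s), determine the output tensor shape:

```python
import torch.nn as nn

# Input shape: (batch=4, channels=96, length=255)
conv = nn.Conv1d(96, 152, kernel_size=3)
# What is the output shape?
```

Input: (4, 96, 255) -> Output: (4, 152, 253)

Answer: (4, 152, 253)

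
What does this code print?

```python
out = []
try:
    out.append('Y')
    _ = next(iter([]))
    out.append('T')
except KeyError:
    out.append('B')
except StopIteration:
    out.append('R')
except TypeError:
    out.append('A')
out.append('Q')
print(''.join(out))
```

Execution trace: 'Y' (try body) → 'R' (except StopIteration) → 'Q' (after the try/except). Output: YRQ

Answer: YRQ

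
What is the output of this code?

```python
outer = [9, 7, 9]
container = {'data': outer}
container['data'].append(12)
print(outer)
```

Key concept: dict holds reference to list.
Step by step:
`outer = [9, 7, 9]` → outer = [9, 7, 9]
`container = {'data': outer}` → container = {'data': [9, 7, 9]}
`container['data'].append(12)` → outer = [9, 7, 9, 12]; container = {'data': [9, 7, 9, 12]}
`print(outer)` → prints [9, 7, 9, 12]

Answer: [9, 7, 9, 12]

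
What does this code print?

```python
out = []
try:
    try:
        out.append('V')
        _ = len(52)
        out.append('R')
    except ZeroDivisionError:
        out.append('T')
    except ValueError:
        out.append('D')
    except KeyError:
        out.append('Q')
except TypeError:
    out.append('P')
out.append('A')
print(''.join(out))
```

Execution trace: 'V' (try body) → 'P' (outer except TypeError) → 'A' (after the try/except). Output: VPA

Answer: VPA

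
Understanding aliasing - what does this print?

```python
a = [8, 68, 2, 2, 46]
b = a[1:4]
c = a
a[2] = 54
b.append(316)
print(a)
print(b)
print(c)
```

Key concept: slice vs alias.
Step by step:
`a = [8, 68, 2, 2, 46]` → a = [8, 68, 2, 2, 46]
`b = a[1:4]` → b = [68, 2, 2]
`c = a` → c = [8, 68, 2, 2, 46] (same object as a)
`a[2] = 54` → a = [8, 68, 54, 2, 46] (same object as c); c = [8, 68, 54, 2, 46] (same object as a)
`b.append(316)` → b = [68, 2, 2, 316]
`print(a)` → prints [8, 68, 54, 2, 46]
`print(b)` → prints [68, 2, 2, 316]
`print(c)` → prints [8, 68, 54, 2, 46]

Answer:
[8, 68, 54, 2, 46]
[68, 2, 2, 316]
[8, 68, 54, 2, 46]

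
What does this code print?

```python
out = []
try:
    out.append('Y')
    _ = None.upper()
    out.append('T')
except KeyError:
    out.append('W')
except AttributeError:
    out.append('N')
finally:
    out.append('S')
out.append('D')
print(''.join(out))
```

Execution trace: 'Y' (try body) → 'N' (except AttributeError) → 'S' (finally) → 'D' (after the try/except). Output: YNSD

Answer: YNSD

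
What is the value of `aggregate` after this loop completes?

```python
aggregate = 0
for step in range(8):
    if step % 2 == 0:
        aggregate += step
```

Sum of even numbers 0 to 7
`aggregate` takes the values: 0 → 2 → 6 → 12

Answer: 12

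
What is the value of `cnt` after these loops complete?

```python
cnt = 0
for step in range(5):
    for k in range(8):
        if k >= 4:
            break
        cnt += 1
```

Inner breaks at 4, outer runs 5 times
`cnt` takes the values: 0 → 1 → 2 → 3 → 4 → 5 → 6 → 7 → 8 → 9 → 10 → 11 → 12 → 13 → 14 → 15 → 16 → 17 → 18 → 19 → 20

Answer: 20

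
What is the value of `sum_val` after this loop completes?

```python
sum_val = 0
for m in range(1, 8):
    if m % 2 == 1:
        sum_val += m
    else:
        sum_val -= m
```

Add odd, subtract even
`sum_val` takes the values: 0 → 1 → -1 → 2 → -2 → 3 → -3 → 4

Answer: 4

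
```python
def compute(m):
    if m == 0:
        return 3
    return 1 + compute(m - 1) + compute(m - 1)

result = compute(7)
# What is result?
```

compute(m) = 1 + 2·compute(m-1), compute(0)=3. Closed form: (3+1)·2^7 - 1 = 511.

Answer: 511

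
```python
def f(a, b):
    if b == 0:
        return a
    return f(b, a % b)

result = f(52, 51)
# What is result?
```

f(52, 51) -> f(51, 1) -> f(1, 0) -> 1

Answer: 1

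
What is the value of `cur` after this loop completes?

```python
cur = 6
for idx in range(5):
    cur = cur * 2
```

Multiply by 2, 5 times: 6 * 2^5 = 192
`cur` takes the values: 6 → 12 → 24 → 48 → 96 → 192

Answer: 192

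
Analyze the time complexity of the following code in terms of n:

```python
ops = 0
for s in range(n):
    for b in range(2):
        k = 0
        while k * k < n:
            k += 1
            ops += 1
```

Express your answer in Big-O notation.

Each loop level contributes: n × 1 × √n. Multiplying the contributions gives O(n√n).

Answer: O(n√n)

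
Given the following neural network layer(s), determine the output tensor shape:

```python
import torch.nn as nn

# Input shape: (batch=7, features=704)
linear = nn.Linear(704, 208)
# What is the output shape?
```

Input: (7, 704) -> Output: (7, 208)

Answer: (7, 208)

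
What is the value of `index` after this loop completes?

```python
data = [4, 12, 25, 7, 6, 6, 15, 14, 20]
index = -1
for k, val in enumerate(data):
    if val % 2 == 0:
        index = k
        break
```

First even number index in [4, 12, 25, 7, 6, 6, 15, 14, 20]
`index` takes the values: -1 → 0

Answer: 0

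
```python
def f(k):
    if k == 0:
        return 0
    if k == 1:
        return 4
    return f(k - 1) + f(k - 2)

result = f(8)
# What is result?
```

Build up from base cases: f(0)=0, f(1)=4, f(2)=4, f(3)=8, f(4)=12, f(5)=20, f(6)=32, ..., f(8)=84

Answer: 84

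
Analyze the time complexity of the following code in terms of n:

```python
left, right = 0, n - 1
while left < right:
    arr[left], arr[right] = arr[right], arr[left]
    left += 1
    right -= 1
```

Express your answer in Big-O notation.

This is In-place array reversal. Time complexity: O(n).

Answer: O(n)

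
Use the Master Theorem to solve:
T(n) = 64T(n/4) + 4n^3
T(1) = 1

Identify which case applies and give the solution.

a=64, b=4, f(n)=4n^3. log_4(64) = 3. Since c=3 = 3, Case 2 applies: T(n) = Θ(n^log_b(a) · log n) = O(n^3 log n).

Answer: O(n^3 log n) - Case 2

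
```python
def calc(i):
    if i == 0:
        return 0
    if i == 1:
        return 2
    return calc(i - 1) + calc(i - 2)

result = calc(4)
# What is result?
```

Build up from base cases: calc(0)=0, calc(1)=2, calc(2)=2, calc(3)=4, calc(4)=6

Answer: 6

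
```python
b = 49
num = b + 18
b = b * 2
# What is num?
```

Trace:
`b = 49` → b = 49
`num = b + 18` → num = 67
`b = b * 2` → b = 98
So num = 67

Answer: 67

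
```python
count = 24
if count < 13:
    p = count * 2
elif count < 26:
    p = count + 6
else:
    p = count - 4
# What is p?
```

Trace:
`count = 24` → count = 24
`if count < 13: ...` → count < 13 is False, count < 26 is True → p = 30
So p = 30

Answer: 30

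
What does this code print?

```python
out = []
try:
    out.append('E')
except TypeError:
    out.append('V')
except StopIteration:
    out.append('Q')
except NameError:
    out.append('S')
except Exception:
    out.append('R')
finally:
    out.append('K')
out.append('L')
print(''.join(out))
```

Execution trace: 'E' (try body, no exception) → 'K' (finally) → 'L' (after the try/except). Output: EKL

Answer: EKL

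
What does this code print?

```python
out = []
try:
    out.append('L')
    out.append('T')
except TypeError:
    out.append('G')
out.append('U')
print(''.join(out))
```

Execution trace: 'L' (try body) → 'T' (try body, no exception) → 'U' (after the try/except). Output: LTU

Answer: LTU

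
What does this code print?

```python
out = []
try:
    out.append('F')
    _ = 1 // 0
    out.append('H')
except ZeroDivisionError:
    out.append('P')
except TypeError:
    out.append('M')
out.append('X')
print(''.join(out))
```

Execution trace: 'F' (try body) → 'P' (except ZeroDivisionError) → 'X' (after the try/except). Output: FPX

Answer: FPX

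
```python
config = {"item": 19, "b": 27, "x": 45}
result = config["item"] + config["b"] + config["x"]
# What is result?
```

Trace:
`config = {"item": 19, "b": 27, "x": 45}` → config = {'item': 19, 'b': 27, 'x': 45}
`result = config["item"] + config["b"] + config["x"]` → result = 91
So result = 91

Answer: 91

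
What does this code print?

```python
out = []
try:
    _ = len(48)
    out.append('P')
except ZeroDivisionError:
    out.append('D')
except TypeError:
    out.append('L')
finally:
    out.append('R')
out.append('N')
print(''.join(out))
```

Execution trace: 'L' (except TypeError) → 'R' (finally) → 'N' (after the try/except). Output: LRN

Answer: LRN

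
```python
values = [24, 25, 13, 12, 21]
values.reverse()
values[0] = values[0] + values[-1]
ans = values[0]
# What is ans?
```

Trace:
`values = [24, 25, 13, 12, 21]` → values = [24, 25, 13, 12, 21]
`values.reverse()` → values = [21, 12, 13, 25, 24]
`values[0] = values[0] + values[-1]` → values = [45, 12, 13, 25, 24]
`ans = values[0]` → ans = 45
So ans = 45

Answer: 45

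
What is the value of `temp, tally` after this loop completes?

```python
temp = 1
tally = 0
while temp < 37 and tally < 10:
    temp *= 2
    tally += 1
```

Double until >= 37 or 10 iterations
`temp, tally` takes the values: (1, 0) → (2, 0) → (2, 1) → (4, 1) → (4, 2) → (8, 2) → (8, 3) → (16, 3) → (16, 4) → (32, 4) → (32, 5) → (64, 5) → (64, 6)

Answer: 64, 6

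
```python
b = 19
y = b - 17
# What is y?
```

Trace:
`b = 19` → b = 19
`y = b - 17` → y = 2
So y = 2

Answer: 2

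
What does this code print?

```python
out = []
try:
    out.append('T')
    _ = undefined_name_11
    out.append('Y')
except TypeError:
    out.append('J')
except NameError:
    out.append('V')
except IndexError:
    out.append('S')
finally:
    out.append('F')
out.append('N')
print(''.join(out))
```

Execution trace: 'T' (try body) → 'V' (except NameError) → 'F' (finally) → 'N' (after the try/except). Output: TVFN

Answer: TVFN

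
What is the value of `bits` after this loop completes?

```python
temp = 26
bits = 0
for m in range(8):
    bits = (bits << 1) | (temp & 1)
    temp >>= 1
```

Reverse lowest 8 bits of 26
`bits` takes the values: 0 → 1 → 2 → 5 → 11 → 22 → 44 → 88

Answer: 88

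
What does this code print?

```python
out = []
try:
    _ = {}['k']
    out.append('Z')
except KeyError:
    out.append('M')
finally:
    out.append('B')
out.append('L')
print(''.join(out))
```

Execution trace: 'M' (except KeyError) → 'B' (finally) → 'L' (after the try/except). Output: MBL

Answer: MBL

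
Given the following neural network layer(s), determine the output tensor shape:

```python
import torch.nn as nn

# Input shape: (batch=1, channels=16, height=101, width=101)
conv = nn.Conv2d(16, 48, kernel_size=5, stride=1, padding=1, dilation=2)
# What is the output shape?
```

Input: (1, 16, 101, 101) -> Output: (1, 48, 95, 95)

Answer: (1, 48, 95, 95)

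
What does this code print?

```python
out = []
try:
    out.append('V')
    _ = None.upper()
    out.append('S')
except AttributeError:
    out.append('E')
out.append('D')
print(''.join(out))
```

Execution trace: 'V' (try body) → 'E' (except AttributeError) → 'D' (after the try/except). Output: VED

Answer: VED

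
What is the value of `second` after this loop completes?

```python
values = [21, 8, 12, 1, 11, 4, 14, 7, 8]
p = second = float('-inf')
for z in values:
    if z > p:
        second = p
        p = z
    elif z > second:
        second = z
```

Second largest (with repeats) in [21, 8, 12, 1, 11, 4, 14, 7, 8]
`second` takes the values: -inf → 8 → 12 → 14

Answer: 14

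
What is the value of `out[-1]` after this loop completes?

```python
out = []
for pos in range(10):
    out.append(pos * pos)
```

Last element of squares 0 to 9
`out` takes the values: [] → [0] → [0, 1] → [0, 1, 4] → [0, 1, 4, 9] → [0, 1, 4, 9, 16] → [0, 1, 4, 9, 16, 25] → [0, 1, 4, 9, 16, 25, 36] → [0, 1, 4, 9, 16, 25, 36, 49] → [0, 1, 4, 9, 16, 25, 36, 49, 64] → [0, 1, 4, 9, 16, 25, 36, 49, 64, 81]
So `out[-1]` = 81

Answer: 81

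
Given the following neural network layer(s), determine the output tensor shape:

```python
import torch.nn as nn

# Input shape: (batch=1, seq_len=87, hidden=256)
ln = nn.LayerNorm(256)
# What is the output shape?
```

Input: (1, 87, 256) -> Output: (1, 87, 256)

Answer: (1, 87, 256)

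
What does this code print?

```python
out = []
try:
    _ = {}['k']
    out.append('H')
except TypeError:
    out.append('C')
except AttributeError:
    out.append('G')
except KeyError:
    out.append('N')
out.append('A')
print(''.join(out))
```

Execution trace: 'N' (except KeyError) → 'A' (after the try/except). Output: NA

Answer: NA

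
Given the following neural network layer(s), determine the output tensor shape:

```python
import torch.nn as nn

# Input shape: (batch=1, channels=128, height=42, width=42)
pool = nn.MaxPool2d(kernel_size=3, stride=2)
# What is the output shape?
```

Input: (1, 128, 42, 42) -> Output: (1, 128, 20, 20)

Answer: (1, 128, 20, 20)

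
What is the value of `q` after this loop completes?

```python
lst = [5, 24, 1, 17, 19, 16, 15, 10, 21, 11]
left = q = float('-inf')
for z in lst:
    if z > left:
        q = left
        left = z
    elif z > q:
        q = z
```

Second largest (with repeats) in [5, 24, 1, 17, 19, 16, 15, 10, 21, 11]
`q` takes the values: -inf → 5 → 17 → 19 → 21

Answer: 21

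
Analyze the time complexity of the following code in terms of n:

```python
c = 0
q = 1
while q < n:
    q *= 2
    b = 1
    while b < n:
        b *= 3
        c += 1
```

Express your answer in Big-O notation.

Each loop level contributes: log n × log n. Multiplying the contributions gives O(log² n).

Answer: O(log² n)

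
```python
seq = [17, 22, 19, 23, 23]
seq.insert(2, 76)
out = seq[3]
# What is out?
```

Trace:
`seq = [17, 22, 19, 23, 23]` → seq = [17, 22, 19, 23, 23]
`seq.insert(2, 76)` → seq = [17, 22, 76, 19, 23, 23]
`out = seq[3]` → out = 19
So out = 19

Answer: 19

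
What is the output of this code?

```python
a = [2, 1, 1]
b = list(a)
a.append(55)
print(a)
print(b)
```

Key concept: list() constructor creates copy.
Step by step:
`a = [2, 1, 1]` → a = [2, 1, 1]
`b = list(a)` → b = [2, 1, 1]
`a.append(55)` → a = [2, 1, 1, 55]
`print(a)` → prints [2, 1, 1, 55]
`print(b)` → prints [2, 1, 1]

Answer:
[2, 1, 1, 55]
[2, 1, 1]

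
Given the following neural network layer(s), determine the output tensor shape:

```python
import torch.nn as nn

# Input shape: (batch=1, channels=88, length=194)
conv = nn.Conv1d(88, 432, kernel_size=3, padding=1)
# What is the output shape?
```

Input: (1, 88, 194) -> Output: (1, 432, 194)

Answer: (1, 432, 194)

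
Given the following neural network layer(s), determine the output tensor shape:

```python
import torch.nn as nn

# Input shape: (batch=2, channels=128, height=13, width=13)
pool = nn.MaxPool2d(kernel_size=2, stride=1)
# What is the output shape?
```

Input: (2, 128, 13, 13) -> Output: (2, 128, 12, 12)

Answer: (2, 128, 12, 12)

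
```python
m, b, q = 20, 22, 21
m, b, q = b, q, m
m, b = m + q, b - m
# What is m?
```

Trace:
`m, b, q = 20, 22, 21` → m = 20; b = 22; q = 21
`m, b, q = b, q, m` → m = 22; b = 21; q = 20
`m, b = m + q, b - m` → m = 42; b = -1
So m = 42

Answer: 42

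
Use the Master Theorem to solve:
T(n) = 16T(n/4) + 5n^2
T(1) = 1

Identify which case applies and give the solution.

a=16, b=4, f(n)=5n^2. log_4(16) = 2. Since c=2 = 2, Case 2 applies: T(n) = Θ(n^log_b(a) · log n) = O(n^2 log n).

Answer: O(n^2 log n) - Case 2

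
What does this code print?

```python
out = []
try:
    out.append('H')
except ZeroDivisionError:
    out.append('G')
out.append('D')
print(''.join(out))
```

Execution trace: 'H' (try body, no exception) → 'D' (after the try/except). Output: HD

Answer: HD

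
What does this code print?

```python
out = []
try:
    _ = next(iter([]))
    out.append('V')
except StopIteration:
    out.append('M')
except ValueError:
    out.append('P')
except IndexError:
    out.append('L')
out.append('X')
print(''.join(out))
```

Execution trace: 'M' (except StopIteration) → 'X' (after the try/except). Output: MX

Answer: MX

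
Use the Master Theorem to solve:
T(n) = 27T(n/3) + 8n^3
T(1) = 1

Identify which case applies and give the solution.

a=27, b=3, f(n)=8n^3. log_3(27) = 3. Since c=3 = 3, Case 2 applies: T(n) = Θ(n^log_b(a) · log n) = O(n^3 log n).

Answer: O(n^3 log n) - Case 2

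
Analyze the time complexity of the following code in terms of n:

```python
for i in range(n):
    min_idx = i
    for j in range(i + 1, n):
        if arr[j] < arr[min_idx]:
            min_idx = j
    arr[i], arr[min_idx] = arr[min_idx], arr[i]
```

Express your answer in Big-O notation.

This is Selection sort. Time complexity: O(n²).

Answer: O(n²)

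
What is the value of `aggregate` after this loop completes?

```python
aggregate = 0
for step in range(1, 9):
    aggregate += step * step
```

Sum of squares 1² to 8² = 204
`aggregate` takes the values: 0 → 1 → 5 → 14 → 30 → 55 → 91 → 140 → 204

Answer: 204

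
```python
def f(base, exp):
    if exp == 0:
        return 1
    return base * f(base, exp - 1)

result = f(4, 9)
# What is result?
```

f(4, 9) = 4 * 4 * 4 * 4 * 4 * 4 * 4 * 4 * 4 = 262144

Answer: 262144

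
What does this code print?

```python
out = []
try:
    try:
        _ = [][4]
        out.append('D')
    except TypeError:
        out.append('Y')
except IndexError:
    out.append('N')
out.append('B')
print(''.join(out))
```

Execution trace: 'N' (outer except IndexError) → 'B' (after the try/except). Output: NB

Answer: NB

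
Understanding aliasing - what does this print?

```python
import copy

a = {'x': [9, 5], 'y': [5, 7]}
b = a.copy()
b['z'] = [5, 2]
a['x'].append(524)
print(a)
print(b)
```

Key concept: shallow copy of dict with mutable values.
Step by step:
`a = {'x': [9, 5], 'y': [5, 7]}` → a = {'x': [9, 5], 'y': [5, 7]}
`b = a.copy()` → b = {'x': [9, 5], 'y': [5, 7]}
`b['z'] = [5, 2]` → b = {'x': [9, 5], 'y': [5, 7], 'z': [5, 2]}
`a['x'].append(524)` → a = {'x': [9, 5, 524], 'y': [5, 7]}; b = {'x': [9, 5, 524], 'y': [5, 7], 'z': [5, 2]}
`print(a)` → prints {'x': [9, 5, 524], 'y': [5, 7]}
`print(b)` → prints {'x': [9, 5, 524], 'y': [5, 7], 'z': [5, 2]}

Answer:
{'x': [9, 5, 524], 'y': [5, 7]}
{'x': [9, 5, 524], 'y': [5, 7], 'z': [5, 2]}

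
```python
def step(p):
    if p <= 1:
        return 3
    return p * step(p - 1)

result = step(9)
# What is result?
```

step(9) = 9 * 8 * 7 * 6 * 5 * 4 * 3 * 2 * 3 = 1088640

Answer: 1088640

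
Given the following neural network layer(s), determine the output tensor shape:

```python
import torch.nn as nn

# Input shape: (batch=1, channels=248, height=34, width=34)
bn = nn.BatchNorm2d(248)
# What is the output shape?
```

Input: (1, 248, 34, 34) -> Output: (1, 248, 34, 34)

Answer: (1, 248, 34, 34)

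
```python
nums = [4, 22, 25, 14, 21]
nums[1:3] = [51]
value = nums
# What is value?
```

Trace:
`nums = [4, 22, 25, 14, 21]` → nums = [4, 22, 25, 14, 21]
`nums[1:3] = [51]` → nums = [4, 51, 14, 21]
`value = nums` → value = [4, 51, 14, 21]
So value = [4, 51, 14, 21]

Answer: [4, 51, 14, 21]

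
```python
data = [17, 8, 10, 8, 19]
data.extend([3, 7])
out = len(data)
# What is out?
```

Trace:
`data = [17, 8, 10, 8, 19]` → data = [17, 8, 10, 8, 19]
`data.extend([3, 7])` → data = [17, 8, 10, 8, 19, 3, 7]
`out = len(data)` → out = 7
So out = 7

Answer: 7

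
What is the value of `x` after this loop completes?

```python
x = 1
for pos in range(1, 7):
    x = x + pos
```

Start at 1, add 1 through 6
`x` takes the values: 1 → 2 → 4 → 7 → 11 → 16 → 22

Answer: 22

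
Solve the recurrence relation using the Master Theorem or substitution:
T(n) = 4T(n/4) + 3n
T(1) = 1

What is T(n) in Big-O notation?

By Master Theorem: a=4, b=4, f(n)=3n. Since log_4(4) = 1 and f(n) = Θ(n^1), Case 2 applies. T(n) = O(n log n).

Answer: O(n log n)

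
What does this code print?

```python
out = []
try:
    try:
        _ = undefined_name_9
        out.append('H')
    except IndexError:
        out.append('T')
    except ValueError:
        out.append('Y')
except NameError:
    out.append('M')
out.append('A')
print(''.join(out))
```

Execution trace: 'M' (outer except NameError) → 'A' (after the try/except). Output: MA

Answer: MA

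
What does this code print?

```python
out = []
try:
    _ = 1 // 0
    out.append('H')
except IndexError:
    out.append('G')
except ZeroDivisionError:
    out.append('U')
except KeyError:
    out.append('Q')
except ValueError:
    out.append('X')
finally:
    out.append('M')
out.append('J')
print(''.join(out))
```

Execution trace: 'U' (except ZeroDivisionError) → 'M' (finally) → 'J' (after the try/except). Output: UMJ

Answer: UMJ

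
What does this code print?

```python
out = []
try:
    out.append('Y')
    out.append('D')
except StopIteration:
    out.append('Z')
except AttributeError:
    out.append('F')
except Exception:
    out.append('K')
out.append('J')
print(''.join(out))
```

Execution trace: 'Y' (try body) → 'D' (try body, no exception) → 'J' (after the try/except). Output: YDJ

Answer: YDJ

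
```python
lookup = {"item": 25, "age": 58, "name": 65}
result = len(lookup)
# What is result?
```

Trace:
`lookup = {"item": 25, "age": 58, "name": 65}` → lookup = {'item': 25, 'age': 58, 'name': 65}
`result = len(lookup)` → result = 3
So result = 3

Answer: 3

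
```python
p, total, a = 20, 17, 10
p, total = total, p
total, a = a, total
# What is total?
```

Trace:
`p, total, a = 20, 17, 10` → p = 20; total = 17; a = 10
`p, total = total, p` → p = 17; total = 20
`total, a = a, total` → total = 10; a = 20
So total = 10

Answer: 10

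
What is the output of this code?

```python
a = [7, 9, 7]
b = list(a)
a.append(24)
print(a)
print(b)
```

Key concept: list() constructor creates copy.
Step by step:
`a = [7, 9, 7]` → a = [7, 9, 7]
`b = list(a)` → b = [7, 9, 7]
`a.append(24)` → a = [7, 9, 7, 24]
`print(a)` → prints [7, 9, 7, 24]
`print(b)` → prints [7, 9, 7]

Answer:
[7, 9, 7, 24]
[7, 9, 7]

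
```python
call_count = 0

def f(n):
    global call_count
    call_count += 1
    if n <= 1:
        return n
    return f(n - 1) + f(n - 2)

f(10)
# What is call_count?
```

Calls(n) = 1 + Calls(n-1) + Calls(n-2); Calls(0)=Calls(1)=1. For n=10 this gives 177.

Answer: 177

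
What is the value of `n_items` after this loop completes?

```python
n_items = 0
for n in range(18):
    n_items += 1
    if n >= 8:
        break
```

Loop breaks when n reaches 8, n_items is 9
`n_items` takes the values: 0 → 1 → 2 → 3 → 4 → 5 → 6 → 7 → 8 → 9

Answer: 9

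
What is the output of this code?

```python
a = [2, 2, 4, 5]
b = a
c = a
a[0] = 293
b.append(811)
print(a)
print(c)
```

Key concept: multiple aliases.
Step by step:
`a = [2, 2, 4, 5]` → a = [2, 2, 4, 5]
`b = a` → b = [2, 2, 4, 5] (same object as a)
`c = a` → c = [2, 2, 4, 5] (same object as a, b)
`a[0] = 293` → a = [293, 2, 4, 5] (same object as b, c); b = [293, 2, 4, 5] (same object as a, c); c = [293, 2, 4, 5] (same object as a, b)
`b.append(811)` → a = [293, 2, 4, 5, 811] (same object as b, c); b = [293, 2, 4, 5, 811] (same object as a, c); c = [293, 2, 4, 5, 811] (same object as a, b)
`print(a)` → prints [293, 2, 4, 5, 811]
`print(c)` → prints [293, 2, 4, 5, 811]

Answer:
[293, 2, 4, 5, 811]
[293, 2, 4, 5, 811]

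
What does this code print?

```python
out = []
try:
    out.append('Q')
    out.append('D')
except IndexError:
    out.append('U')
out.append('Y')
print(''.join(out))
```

Execution trace: 'Q' (try body) → 'D' (try body, no exception) → 'Y' (after the try/except). Output: QDY

Answer: QDY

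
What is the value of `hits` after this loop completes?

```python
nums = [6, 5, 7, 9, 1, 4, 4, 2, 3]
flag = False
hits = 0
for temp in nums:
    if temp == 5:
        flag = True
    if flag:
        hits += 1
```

Count elements after first 5 in [6, 5, 7, 9, 1, 4, 4, 2, 3]
`hits` takes the values: 0 → 1 → 2 → 3 → 4 → 5 → 6 → 7 → 8

Answer: 8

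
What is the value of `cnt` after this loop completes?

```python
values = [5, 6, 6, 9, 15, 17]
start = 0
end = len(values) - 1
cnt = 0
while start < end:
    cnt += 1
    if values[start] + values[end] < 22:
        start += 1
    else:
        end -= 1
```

Steps to find pair summing to 22
`cnt` takes the values: 0 → 1 → 2 → 3 → 4 → 5

Answer: 5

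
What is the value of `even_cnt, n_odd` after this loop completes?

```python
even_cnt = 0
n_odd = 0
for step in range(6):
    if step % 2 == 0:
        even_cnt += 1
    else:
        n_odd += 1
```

Count evens and odds in range(6)
`even_cnt, n_odd` takes the values: (0, 0) → (1, 0) → (1, 1) → (2, 1) → (2, 2) → (3, 2) → (3, 3)

Answer: 3, 3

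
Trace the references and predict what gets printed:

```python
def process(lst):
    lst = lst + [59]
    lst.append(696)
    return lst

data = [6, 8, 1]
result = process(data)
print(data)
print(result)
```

Key concept: rebinding parameter vs mutation.
Step by step:
`data = [6, 8, 1]` → data = [6, 8, 1]
`result = process(data)` → result = [6, 8, 1, 59, 696]
`print(data)` → prints [6, 8, 1]
`print(result)` → prints [6, 8, 1, 59, 696]

Answer:
[6, 8, 1]
[6, 8, 1, 59, 696]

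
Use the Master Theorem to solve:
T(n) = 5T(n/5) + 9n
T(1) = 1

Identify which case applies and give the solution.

a=5, b=5, f(n)=9n. log_5(5) = 1. Since c=1 = 1, Case 2 applies: T(n) = Θ(n^log_b(a) · log n) = O(n log n).

Answer: O(n log n) - Case 2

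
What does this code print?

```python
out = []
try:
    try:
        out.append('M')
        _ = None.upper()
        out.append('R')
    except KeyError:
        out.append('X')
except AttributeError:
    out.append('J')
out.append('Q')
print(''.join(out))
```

Execution trace: 'M' (try body) → 'J' (outer except AttributeError) → 'Q' (after the try/except). Output: MJQ

Answer: MJQ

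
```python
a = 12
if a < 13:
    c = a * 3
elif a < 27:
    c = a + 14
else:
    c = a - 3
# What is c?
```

Trace:
`a = 12` → a = 12
`if a < 13: ...` → a < 13 is True → c = 36
So c = 36

Answer: 36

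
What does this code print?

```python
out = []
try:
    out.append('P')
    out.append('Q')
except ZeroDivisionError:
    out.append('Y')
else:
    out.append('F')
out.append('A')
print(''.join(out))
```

Execution trace: 'P' (try body) → 'Q' (try body, no exception) → 'F' (else) → 'A' (after the try/except). Output: PQFA

Answer: PQFA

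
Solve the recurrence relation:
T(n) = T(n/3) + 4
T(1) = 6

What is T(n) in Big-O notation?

Each step divides n by 3 and adds 4. After log_3(n) steps we reach T(1)=6. So T(n) = 4·log_3(n) + 6 = O(log n).

Answer: O(log n)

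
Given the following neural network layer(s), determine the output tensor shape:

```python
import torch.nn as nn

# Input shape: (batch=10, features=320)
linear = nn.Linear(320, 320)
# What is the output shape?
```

Input: (10, 320) -> Output: (10, 320)

Answer: (10, 320)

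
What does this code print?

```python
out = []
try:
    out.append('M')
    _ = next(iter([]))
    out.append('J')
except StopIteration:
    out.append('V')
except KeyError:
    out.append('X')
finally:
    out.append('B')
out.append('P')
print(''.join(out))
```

Execution trace: 'M' (try body) → 'V' (except StopIteration) → 'B' (finally) → 'P' (after the try/except). Output: MVBP

Answer: MVBP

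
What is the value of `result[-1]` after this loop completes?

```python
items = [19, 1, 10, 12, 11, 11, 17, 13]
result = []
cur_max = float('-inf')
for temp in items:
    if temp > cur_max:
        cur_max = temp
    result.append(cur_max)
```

Running max ends at 19
`result` takes the values: [] → [19] → [19, 19] → [19, 19, 19] → [19, 19, 19, 19] → [19, 19, 19, 19, 19] → [19, 19, 19, 19, 19, 19] → [19, 19, 19, 19, 19, 19, 19] → [19, 19, 19, 19, 19, 19, 19, 19]
So `result[-1]` = 19

Answer: 19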